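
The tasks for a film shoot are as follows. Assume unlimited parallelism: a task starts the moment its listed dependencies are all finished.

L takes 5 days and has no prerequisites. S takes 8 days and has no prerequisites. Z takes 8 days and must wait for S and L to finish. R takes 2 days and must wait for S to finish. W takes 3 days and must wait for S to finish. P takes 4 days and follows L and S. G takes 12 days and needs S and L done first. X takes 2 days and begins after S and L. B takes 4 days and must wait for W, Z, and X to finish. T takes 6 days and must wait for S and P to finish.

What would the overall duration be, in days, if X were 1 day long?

20

As given, the longest chain is S→Z→B = 8+8+4 = 20, so the finish is 20 days.
X has 6 days of float (longest path through it is 14).
No other chain overtakes it, so the finish is 20 days.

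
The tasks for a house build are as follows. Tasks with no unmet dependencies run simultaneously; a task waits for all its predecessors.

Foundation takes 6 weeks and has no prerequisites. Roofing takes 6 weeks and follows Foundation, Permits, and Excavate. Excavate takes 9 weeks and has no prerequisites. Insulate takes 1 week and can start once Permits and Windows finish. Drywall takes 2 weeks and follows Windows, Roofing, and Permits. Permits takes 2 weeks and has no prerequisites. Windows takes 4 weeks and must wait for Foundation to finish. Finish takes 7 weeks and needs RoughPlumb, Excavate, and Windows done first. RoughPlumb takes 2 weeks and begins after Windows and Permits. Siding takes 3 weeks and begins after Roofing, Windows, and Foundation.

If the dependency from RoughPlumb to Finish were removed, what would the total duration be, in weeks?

With the dependency in place, Foundation→Windows→RoughPlumb→Finish = 6+4+2+7 = 19 sets the finish at 19 weeks.
Without RoughPlumb→Finish, Finish's earliest start moves from 12 to 10.
The longest chain is now Excavate→Roofing→Siding = 9+6+3 = 18, so the house build takes 18 weeks.

18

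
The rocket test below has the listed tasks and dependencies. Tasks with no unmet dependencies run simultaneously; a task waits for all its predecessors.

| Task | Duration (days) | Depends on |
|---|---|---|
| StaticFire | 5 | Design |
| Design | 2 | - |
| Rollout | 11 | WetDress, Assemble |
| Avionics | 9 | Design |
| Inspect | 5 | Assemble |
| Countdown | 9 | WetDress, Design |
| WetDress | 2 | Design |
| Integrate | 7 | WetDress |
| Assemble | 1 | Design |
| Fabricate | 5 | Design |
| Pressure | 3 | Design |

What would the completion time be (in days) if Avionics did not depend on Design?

Before: longest chain Design→WetDress→Rollout = 2+2+11 = 15, finish 15.
Without Design→Avionics, Avionics's earliest start moves from 2 to 0.
The longest chain is now Design→WetDress→Rollout = 2+2+11 = 15, so the rocket test takes 15 days.

15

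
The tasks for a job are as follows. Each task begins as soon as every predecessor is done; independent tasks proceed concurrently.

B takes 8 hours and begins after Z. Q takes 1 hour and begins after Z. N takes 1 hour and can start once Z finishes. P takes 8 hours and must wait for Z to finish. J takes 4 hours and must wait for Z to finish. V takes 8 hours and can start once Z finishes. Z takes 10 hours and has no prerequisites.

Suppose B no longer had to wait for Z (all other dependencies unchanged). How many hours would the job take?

18

Before: longest chain Z→B = 10+8 = 18, finish 18.
Without Z→B, B's earliest start moves from 10 to 0.
The longest chain is now Z→V = 10+8 = 18, so the job takes 18 hours.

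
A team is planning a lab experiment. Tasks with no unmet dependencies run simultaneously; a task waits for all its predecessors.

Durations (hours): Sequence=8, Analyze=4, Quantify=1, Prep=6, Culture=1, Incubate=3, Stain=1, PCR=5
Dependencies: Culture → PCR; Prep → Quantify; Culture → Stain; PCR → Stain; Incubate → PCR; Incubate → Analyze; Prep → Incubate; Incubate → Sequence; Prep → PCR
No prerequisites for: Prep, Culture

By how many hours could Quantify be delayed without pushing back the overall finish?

10

The longest chain is Prep→Incubate→Sequence = 6+3+8 = 17; overall finish 17 hours.
Quantify finishes as early as 7 and must finish by 17.
Float = 17 − 7 = 10.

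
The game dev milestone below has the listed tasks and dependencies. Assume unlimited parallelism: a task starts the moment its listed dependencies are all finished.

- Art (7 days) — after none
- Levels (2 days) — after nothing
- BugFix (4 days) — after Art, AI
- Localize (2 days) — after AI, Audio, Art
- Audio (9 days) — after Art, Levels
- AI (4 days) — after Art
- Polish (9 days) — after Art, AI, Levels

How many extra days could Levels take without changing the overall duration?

Art→AI→Polish = 7+4+9 = 20 sets the makespan at 20 days.
The longest chain containing Levels totals 13 days.
So Levels can slip 9 − 2 = 7 days.

7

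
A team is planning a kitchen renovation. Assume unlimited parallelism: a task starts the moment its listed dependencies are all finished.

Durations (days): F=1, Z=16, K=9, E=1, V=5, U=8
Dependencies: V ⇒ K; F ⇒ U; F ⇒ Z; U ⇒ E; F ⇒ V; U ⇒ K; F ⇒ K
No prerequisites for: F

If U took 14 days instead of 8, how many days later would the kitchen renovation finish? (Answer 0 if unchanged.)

As given, the longest chain is F→U→K = 1+8+9 = 18, so the finish is 18 days.
U lies on that path, so at 14 days the path becomes 24 days.
No other chain overtakes it, so the finish is 24 days.
Change in finish: 24 − 18 = +6 days.

6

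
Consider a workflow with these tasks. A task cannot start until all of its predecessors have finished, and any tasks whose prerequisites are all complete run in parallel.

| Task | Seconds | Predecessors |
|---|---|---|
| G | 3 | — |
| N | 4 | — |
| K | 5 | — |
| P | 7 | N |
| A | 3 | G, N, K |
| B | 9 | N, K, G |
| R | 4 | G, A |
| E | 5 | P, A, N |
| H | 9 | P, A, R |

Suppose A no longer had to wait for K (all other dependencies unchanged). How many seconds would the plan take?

20

Before: longest chain K→A→R→H = 5+3+4+9 = 21, finish 21.
Without K→A, A's earliest start moves from 5 to 4.
After: N→P→H = 4+7+9 = 20 → 20 seconds.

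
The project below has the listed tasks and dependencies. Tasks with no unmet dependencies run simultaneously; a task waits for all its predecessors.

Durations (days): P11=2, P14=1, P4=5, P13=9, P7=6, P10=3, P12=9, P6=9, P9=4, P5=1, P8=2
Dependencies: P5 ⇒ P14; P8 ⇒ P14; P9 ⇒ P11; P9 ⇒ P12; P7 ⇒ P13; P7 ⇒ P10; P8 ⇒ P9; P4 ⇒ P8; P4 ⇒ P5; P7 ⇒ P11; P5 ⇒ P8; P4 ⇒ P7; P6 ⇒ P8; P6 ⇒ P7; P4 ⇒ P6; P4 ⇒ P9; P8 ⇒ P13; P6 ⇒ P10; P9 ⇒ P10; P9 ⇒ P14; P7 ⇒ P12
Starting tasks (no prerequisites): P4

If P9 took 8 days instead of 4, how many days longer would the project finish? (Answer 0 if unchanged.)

As given, the longest chain is P4→P6→P8→P9→P12 = 5+9+2+4+9 = 29, so the finish is 29 days.
Since P9 is critical, the +4 change carries straight to that chain (now 33 days).
No other chain overtakes it, so the finish is 33 days.
Change in finish: 33 − 29 = +4 days.

4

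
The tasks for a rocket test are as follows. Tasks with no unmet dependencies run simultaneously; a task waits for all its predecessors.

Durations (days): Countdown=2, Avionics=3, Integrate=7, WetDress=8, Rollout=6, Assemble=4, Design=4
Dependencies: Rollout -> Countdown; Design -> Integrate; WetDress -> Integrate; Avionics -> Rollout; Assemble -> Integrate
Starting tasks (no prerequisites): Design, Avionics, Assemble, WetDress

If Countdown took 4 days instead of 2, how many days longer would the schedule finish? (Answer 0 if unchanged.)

0

As given, the longest chain is WetDress→Integrate = 8+7 = 15, so the finish is 15 days.
Countdown has 4 days of float (longest path through it is 11).
That remains the longest chain; total 15 days.
Change in finish: 15 − 15 = +0 days.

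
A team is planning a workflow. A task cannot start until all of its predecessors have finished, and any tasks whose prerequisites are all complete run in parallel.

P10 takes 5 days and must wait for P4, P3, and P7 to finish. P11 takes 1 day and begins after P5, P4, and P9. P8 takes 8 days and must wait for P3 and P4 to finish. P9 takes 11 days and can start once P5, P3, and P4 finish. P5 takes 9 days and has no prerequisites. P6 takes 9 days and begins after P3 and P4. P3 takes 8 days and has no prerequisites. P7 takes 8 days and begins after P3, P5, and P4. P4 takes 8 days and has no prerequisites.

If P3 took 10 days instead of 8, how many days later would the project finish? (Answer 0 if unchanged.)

1

Actual critical path: P5→P7→P10 = 9+8+5 = 22 ⇒ 22 days.
The longest path through P3 is only 21 days, so P3 has float 1.
New critical path: P3→P7→P10 = 10+8+5 = 23 ⇒ 23 days.
Change in finish: 23 − 22 = +1 days.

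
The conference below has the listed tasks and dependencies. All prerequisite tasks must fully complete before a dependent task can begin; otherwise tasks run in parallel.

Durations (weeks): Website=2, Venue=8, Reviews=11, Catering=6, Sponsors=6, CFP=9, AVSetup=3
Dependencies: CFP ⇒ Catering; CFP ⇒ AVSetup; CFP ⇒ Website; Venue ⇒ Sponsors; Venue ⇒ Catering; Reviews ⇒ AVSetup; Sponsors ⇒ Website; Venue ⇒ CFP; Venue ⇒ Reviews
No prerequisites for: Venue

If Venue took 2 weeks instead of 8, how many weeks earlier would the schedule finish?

The binding path is Venue→CFP→Catering = 8+9+6 = 23; finish at 23 weeks.
Venue is on the critical path; changing it to 2 makes that path 17 weeks.
No other chain overtakes it, so the finish is 17 weeks.
Change in finish: 17 − 23 = -6 weeks.

6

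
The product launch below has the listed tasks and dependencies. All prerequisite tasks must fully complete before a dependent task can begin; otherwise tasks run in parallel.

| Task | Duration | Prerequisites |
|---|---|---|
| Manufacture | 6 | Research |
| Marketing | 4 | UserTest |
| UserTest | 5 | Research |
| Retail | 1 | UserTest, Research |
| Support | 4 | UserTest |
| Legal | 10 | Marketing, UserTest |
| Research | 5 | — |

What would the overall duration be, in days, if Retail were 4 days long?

24

As given, the longest chain is Research→UserTest→Marketing→Legal = 5+5+4+10 = 24, so the finish is 24 days.
Retail is off the critical path — its longest chain is 11 days, giving 13 of slack.
That remains the longest chain; total 24 days.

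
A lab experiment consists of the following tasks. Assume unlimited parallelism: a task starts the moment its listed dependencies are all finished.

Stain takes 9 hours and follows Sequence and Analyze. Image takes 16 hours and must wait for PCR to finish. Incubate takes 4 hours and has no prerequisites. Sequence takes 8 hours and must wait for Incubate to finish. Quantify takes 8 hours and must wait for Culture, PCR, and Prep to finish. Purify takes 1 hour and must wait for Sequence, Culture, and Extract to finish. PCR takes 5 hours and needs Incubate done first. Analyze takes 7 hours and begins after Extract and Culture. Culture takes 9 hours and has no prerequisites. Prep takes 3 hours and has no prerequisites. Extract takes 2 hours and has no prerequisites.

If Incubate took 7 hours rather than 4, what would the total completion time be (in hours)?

As given, the longest chain is Incubate→PCR→Image = 4+5+16 = 25, so the finish is 25 hours.
Since Incubate is critical, the +3 change carries straight to that chain (now 28 hours).
That remains the longest chain; total 28 hours.

28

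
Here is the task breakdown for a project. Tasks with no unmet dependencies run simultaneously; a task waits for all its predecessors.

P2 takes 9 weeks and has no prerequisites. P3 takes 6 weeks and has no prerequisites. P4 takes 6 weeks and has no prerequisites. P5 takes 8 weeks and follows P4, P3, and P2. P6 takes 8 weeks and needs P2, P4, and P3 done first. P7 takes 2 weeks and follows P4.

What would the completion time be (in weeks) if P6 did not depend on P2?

17

Original critical path: P2→P5 = 9+8 = 17 ⇒ 17 weeks.
Without P2→P6, P6's earliest start moves from 9 to 6.
The longest chain is now P2→P5 = 9+8 = 17, so the project takes 17 weeks.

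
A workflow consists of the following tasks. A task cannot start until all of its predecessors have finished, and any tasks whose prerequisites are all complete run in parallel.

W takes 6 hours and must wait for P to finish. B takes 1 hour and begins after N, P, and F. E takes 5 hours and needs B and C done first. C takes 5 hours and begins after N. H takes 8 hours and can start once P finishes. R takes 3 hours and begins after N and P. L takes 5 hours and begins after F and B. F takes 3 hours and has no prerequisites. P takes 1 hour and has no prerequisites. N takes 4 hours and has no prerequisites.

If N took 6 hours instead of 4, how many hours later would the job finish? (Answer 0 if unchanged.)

The binding path is N→C→E = 4+5+5 = 14; finish at 14 hours.
N lies on that path, so at 6 hours the path becomes 16 hours.
That remains the longest chain; total 16 hours.
Change in finish: 16 − 14 = +2 hours.

2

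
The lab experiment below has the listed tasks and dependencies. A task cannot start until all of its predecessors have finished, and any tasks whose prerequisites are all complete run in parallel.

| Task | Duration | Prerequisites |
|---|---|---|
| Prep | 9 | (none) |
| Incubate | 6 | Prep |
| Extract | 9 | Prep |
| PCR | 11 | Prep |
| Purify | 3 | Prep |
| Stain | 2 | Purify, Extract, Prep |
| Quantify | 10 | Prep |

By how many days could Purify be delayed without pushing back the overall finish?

Critical path: Prep→Extract→Stain = 9+9+2 = 20, so the finish is 20 days.
The longest chain containing Purify totals 14 days.
So Purify can slip 18 − 12 = 6 days.

6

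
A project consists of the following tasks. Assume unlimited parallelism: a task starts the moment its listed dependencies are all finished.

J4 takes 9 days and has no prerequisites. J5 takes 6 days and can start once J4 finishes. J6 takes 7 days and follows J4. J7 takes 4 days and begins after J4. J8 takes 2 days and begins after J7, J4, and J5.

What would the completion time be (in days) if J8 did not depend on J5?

16

Original critical path: J4→J5→J8 = 9+6+2 = 17 ⇒ 17 days.
Without J5→J8, J8's earliest start moves from 15 to 13.
New critical path: J4→J6 = 9+7 = 16 ⇒ 16 days.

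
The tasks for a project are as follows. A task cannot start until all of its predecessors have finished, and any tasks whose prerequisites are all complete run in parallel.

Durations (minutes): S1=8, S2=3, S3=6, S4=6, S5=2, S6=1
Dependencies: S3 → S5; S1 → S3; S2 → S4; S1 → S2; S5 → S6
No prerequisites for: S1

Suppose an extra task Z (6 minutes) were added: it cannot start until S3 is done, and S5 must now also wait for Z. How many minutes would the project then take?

Originally the project takes 17 minutes.
With Z inserted, S5 now waits for max(S3, Z).
New critical path: S1→S3→Z→S5→S6 = 8+6+6+2+1 = 23 ⇒ 23 minutes.

23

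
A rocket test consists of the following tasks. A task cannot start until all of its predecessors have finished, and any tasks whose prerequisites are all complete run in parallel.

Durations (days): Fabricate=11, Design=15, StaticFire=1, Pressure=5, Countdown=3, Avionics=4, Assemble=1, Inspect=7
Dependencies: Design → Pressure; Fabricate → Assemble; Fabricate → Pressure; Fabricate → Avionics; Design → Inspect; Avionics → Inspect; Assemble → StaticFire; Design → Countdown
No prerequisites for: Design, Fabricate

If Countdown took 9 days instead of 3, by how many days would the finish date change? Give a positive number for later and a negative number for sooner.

2

Actual critical path: Design→Inspect = 15+7 = 22 ⇒ 22 days.
Countdown has 4 days of float (longest path through it is 18).
Now Design→Countdown = 15+9 = 24 is longest, so the finish becomes 24 days.
Change in finish: 24 − 22 = +2 days.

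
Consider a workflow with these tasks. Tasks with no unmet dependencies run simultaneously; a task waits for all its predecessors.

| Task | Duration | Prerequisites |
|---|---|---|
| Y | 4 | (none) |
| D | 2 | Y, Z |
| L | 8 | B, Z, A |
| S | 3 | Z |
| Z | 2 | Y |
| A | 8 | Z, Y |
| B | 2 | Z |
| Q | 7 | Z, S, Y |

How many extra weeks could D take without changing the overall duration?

Critical path: Y→Z→A→L = 4+2+8+8 = 22, so the finish is 22 weeks.
The longest chain containing D totals 8 weeks.
Slack of D = 20 − 6 = 14 weeks.

14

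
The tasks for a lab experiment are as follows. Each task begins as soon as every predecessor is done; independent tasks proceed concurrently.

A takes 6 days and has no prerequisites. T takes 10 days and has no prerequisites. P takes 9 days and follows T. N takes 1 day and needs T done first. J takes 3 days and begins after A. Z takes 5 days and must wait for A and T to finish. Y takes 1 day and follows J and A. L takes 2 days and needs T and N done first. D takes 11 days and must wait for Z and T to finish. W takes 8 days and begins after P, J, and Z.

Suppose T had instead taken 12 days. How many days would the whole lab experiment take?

Critical path before the change: T→P→W = 10+9+8 = 27 giving 27 days.
T lies on that path, so at 12 days the path becomes 29 days.
No other chain overtakes it, so the finish is 29 days.

29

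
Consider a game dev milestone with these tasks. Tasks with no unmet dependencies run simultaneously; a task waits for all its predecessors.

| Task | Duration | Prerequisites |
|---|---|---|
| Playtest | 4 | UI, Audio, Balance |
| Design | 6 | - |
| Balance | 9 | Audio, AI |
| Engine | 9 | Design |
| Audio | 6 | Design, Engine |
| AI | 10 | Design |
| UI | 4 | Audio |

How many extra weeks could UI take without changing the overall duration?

5

The longest chain is Design→Engine→Audio→Balance→Playtest = 6+9+6+9+4 = 34; overall finish 34 weeks.
Longest path through UI: 29 weeks (earliest finish 25, latest finish 30).
Float = 34 − 29 = 5.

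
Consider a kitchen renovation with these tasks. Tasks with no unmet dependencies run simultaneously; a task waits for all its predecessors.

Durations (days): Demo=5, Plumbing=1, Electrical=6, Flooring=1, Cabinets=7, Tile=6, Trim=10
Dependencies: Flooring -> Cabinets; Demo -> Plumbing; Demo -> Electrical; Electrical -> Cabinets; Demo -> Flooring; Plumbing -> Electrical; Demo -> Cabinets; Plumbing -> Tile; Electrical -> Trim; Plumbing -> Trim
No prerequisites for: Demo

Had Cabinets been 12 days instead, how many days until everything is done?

As given, the longest chain is Demo→Plumbing→Electrical→Trim = 5+1+6+10 = 22, so the finish is 22 days.
Cabinets has 3 days of float (longest path through it is 19).
The binding chain switches to Demo→Plumbing→Electrical→Cabinets = 5+1+6+12 = 24; finish 24 days.

24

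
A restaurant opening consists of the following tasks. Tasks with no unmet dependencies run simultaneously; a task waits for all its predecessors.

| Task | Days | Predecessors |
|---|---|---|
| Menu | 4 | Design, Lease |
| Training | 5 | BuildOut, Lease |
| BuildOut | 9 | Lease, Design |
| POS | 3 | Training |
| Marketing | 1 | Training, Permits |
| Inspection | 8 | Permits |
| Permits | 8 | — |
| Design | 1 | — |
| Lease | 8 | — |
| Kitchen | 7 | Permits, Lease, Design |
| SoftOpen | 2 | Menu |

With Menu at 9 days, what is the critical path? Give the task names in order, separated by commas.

As given, the longest chain is Lease→BuildOut→Training→POS = 8+9+5+3 = 25, so the finish is 25 days.
Menu is off the critical path — its longest chain is 14 days, giving 11 of slack.
That remains the longest chain; total 25 days.

Lease, BuildOut, Training, POS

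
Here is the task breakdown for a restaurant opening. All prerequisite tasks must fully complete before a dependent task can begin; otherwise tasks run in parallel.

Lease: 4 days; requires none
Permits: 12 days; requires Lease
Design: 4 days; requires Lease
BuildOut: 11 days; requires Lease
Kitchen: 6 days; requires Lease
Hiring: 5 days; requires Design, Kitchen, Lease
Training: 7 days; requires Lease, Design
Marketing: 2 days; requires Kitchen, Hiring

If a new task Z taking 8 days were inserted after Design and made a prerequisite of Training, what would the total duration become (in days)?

23

Originally the project takes 17 days.
With Z inserted, Training now waits for max(Lease, Design, Z).
New critical path: Lease→Design→Z→Training = 4+4+8+7 = 23 ⇒ 23 days.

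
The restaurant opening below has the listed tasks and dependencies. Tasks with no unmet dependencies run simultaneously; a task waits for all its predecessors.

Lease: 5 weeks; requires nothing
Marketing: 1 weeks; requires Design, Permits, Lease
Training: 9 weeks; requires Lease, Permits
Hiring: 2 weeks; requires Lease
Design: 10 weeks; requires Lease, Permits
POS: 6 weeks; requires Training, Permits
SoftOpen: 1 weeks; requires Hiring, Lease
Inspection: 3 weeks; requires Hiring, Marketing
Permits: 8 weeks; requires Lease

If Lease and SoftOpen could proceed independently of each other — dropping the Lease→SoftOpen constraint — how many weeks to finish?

Before: longest chain Lease→Permits→Training→POS = 5+8+9+6 = 28, finish 28.
Dropping Lease→SoftOpen doesn't change SoftOpen's earliest start (7); another predecessor still binds.
New critical path: Lease→Permits→Training→POS = 5+8+9+6 = 28 ⇒ 28 weeks.

28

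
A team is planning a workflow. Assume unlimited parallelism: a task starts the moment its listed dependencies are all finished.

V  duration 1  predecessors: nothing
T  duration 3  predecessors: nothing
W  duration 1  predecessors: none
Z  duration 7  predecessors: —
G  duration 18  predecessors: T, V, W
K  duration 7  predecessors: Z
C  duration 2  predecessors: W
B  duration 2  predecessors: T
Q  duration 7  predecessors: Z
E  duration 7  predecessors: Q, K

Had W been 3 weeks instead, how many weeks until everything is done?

The binding path is T→G = 3+18 = 21; finish at 21 weeks.
W has 2 weeks of float (longest path through it is 19).
That remains the longest chain; total 21 weeks.

21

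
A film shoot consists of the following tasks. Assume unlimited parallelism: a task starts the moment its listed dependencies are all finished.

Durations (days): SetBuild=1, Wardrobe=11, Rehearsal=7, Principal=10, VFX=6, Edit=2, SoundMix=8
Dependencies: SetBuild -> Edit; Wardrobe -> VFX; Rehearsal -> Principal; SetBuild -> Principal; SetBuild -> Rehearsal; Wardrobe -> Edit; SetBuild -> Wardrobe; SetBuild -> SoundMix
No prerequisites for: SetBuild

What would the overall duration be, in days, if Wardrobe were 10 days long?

Baseline: SetBuild→Wardrobe→VFX = 1+11+6 = 18 → 18 days.
Wardrobe lies on that path, so at 10 days the path becomes 17 days.
The binding chain switches to SetBuild→Rehearsal→Principal = 1+7+10 = 18; finish 18 days.

18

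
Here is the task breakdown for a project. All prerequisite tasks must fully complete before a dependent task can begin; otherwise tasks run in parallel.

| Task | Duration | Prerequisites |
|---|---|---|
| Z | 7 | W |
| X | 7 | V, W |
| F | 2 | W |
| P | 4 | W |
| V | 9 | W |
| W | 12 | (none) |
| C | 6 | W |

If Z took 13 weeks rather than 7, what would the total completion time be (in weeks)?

28

The binding path is W→V→X = 12+9+7 = 28; finish at 28 weeks.
Z is off the critical path — its longest chain is 19 weeks, giving 9 of slack.
The critical path is still W→V→X; finish is now 28 weeks.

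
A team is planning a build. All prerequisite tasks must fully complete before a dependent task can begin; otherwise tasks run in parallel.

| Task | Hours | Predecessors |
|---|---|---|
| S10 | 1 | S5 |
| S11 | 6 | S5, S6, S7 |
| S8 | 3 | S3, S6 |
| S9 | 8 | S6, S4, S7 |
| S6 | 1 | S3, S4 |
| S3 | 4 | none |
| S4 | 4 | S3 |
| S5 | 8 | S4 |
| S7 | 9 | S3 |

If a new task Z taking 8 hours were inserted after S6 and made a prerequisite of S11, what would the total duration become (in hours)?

23

Originally the schedule takes 22 hours.
With Z inserted, S11 now waits for max(S5, S6, S7, Z).
New critical path: S3→S4→S6→Z→S11 = 4+4+1+8+6 = 23 ⇒ 23 hours.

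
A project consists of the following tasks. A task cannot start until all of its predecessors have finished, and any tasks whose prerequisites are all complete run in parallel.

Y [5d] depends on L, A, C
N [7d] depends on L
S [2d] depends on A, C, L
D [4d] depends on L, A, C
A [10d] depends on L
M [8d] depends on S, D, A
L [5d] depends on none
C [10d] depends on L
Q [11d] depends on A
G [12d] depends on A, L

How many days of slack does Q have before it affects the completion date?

Critical path: L→A→D→M = 5+10+4+8 = 27, so the finish is 27 days.
Longest path through Q: 26 days (earliest finish 26, latest finish 27).
Slack of Q = 16 − 15 = 1 day.

1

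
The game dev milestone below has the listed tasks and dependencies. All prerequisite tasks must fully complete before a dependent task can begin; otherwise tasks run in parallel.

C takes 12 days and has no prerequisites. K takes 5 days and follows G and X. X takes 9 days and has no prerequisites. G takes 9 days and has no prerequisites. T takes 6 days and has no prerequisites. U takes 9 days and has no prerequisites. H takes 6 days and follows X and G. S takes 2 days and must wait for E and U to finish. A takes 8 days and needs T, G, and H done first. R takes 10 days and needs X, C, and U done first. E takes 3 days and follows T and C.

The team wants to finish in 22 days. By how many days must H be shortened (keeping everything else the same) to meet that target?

Current finish: 23 days; target: 22.
H is on every critical path, so each day cut from H cuts the finish by one (this holds down to a finish of 22).
Need 23 − 22 = 1 day off H → H becomes 5 days, finish becomes 22.

1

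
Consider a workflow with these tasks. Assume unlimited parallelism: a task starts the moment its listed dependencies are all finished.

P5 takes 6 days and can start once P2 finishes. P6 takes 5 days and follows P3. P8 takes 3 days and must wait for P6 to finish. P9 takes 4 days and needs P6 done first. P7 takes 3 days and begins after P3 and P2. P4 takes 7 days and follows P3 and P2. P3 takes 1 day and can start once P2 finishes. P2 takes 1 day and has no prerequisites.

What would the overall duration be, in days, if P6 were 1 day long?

9

Critical path before the change: P2→P3→P6→P9 = 1+1+5+4 = 11 giving 11 days.
P6 lies on that path, so at 1 day the path becomes 7 days.
Now P2→P3→P4 = 1+1+7 = 9 is longest, so the finish becomes 9 days.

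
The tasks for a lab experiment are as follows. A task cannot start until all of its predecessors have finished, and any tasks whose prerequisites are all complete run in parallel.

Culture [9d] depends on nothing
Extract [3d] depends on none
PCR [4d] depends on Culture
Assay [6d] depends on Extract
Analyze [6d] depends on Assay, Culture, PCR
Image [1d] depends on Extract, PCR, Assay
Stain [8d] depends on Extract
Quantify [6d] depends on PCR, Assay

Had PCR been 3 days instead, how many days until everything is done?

As given, the longest chain is Culture→PCR→Analyze = 9+4+6 = 19, so the finish is 19 days.
PCR is on the critical path; changing it to 3 makes that path 18 days.
That remains the longest chain; total 18 days.

18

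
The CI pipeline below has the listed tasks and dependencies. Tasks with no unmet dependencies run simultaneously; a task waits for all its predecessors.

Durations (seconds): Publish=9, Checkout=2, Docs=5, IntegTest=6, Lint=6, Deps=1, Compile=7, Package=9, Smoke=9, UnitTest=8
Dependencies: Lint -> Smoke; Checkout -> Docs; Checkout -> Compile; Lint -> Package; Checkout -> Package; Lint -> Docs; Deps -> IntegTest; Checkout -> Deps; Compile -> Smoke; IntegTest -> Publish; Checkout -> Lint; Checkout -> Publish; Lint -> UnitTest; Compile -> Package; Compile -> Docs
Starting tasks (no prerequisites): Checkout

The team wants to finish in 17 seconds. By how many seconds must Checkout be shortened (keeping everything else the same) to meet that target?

Current finish: 18 seconds; target: 17.
Checkout is on every critical path, so each second cut from Checkout cuts the finish by one (this holds down to a finish of 17).
Need 18 − 17 = 1 second off Checkout → Checkout becomes 1 second, finish becomes 17.

1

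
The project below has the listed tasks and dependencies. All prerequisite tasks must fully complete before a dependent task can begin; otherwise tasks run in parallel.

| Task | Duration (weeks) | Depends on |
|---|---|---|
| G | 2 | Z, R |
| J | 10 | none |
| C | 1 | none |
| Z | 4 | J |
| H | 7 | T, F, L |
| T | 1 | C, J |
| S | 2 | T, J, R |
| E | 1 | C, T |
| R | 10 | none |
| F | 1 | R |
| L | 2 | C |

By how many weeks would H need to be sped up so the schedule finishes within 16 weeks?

2

Current finish: 18 weeks; target: 16.
H is on every critical path, so each week cut from H cuts the finish by one (this holds down to a finish of 16).
Need 18 − 16 = 2 weeks off H → H becomes 5 weeks, finish becomes 16.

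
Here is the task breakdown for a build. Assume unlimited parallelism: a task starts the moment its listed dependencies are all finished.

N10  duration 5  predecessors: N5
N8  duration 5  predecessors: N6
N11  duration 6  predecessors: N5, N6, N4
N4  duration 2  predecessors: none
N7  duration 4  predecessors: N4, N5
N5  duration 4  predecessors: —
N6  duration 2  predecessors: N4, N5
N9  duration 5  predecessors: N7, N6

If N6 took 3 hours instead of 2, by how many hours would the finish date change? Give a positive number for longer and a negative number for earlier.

0

The binding path is N5→N7→N9 = 4+4+5 = 13; finish at 13 hours.
The longest path through N6 is only 12 hours, so N6 has float 1.
The binding chain switches to N5→N6→N11 = 4+3+6 = 13; finish 13 hours.
Change in finish: 13 − 13 = +0 hours.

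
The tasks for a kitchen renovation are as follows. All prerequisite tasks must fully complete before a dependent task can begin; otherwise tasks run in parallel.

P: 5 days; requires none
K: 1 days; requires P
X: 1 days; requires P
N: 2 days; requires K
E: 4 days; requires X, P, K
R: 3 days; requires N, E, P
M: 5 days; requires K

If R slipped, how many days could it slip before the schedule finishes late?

The longest chain is P→K→E→R = 5+1+4+3 = 13; overall finish 13 days.
R finishes as early as 13 and must finish by 13.
Float = 13 − 13 = 0.

0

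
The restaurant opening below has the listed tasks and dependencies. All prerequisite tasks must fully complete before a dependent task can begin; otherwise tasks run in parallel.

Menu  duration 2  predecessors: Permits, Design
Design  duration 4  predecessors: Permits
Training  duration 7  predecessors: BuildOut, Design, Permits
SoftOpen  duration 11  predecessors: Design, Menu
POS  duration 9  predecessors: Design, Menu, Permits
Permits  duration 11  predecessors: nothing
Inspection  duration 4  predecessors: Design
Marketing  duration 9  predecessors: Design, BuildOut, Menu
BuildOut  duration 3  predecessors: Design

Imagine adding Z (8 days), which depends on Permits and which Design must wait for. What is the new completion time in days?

36

Originally the project takes 28 days.
With Z inserted, Design now waits for max(Permits, Z).
New critical path: Permits→Z→Design→Menu→SoftOpen = 11+8+4+2+11 = 36 ⇒ 36 days.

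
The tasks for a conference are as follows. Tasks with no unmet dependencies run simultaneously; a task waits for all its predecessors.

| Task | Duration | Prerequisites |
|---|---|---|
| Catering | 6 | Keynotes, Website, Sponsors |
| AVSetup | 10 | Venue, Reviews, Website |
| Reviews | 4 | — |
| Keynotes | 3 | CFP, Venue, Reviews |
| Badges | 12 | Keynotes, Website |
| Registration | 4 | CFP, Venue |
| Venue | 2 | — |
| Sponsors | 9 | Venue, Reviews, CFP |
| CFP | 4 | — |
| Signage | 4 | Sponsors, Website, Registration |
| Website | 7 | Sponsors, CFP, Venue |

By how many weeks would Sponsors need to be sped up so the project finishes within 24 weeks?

Current finish: 32 weeks; target: 24.
Sponsors is on every critical path, so each week cut from Sponsors cuts the finish by one (this holds down to a finish of 24).
Need 32 − 24 = 8 weeks off Sponsors → Sponsors becomes 1 week, finish becomes 24.

8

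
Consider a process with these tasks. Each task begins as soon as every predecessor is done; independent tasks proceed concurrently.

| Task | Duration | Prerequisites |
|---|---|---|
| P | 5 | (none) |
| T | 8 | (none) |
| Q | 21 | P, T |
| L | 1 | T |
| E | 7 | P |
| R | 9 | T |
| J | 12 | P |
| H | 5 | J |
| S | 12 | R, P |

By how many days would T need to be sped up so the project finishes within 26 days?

3

Current finish: 29 days; target: 26.
T is on every critical path, so each day cut from T cuts the finish by one (this holds down to a finish of 26).
Need 29 − 26 = 3 days off T → T becomes 5 days, finish becomes 26.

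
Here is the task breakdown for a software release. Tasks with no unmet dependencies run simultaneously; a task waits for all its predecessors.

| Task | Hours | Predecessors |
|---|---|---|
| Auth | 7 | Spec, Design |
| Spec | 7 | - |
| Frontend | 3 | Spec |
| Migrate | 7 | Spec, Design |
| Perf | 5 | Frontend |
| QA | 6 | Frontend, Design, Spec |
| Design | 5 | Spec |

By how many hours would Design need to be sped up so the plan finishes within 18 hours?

Current finish: 19 hours; target: 18.
Design is on every critical path, so each hour cut from Design cuts the finish by one (this holds down to a finish of 16).
Need 19 − 18 = 1 hour off Design → Design becomes 4 hours, finish becomes 18.

1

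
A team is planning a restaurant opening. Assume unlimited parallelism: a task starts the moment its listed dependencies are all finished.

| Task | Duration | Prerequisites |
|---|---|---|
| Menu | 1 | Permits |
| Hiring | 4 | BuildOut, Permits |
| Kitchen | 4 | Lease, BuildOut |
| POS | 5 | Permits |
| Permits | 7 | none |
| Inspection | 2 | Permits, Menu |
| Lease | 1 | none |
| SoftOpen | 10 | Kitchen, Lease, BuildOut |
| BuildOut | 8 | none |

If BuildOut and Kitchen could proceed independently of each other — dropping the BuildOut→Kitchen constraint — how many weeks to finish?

18

Original critical path: BuildOut→Kitchen→SoftOpen = 8+4+10 = 22 ⇒ 22 weeks.
Without BuildOut→Kitchen, Kitchen's earliest start moves from 8 to 1.
After: BuildOut→SoftOpen = 8+10 = 18 → 18 weeks.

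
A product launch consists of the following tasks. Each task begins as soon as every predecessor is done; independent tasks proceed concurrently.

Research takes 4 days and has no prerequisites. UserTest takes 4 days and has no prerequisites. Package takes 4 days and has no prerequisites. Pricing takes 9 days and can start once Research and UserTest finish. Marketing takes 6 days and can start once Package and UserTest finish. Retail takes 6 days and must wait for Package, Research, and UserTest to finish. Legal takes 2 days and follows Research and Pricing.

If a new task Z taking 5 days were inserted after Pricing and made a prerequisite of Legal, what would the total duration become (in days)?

20

Originally the job takes 15 days.
With Z inserted, Legal now waits for max(Research, Pricing, Z).
New critical path: Research→Pricing→Z→Legal = 4+9+5+2 = 20 ⇒ 20 days.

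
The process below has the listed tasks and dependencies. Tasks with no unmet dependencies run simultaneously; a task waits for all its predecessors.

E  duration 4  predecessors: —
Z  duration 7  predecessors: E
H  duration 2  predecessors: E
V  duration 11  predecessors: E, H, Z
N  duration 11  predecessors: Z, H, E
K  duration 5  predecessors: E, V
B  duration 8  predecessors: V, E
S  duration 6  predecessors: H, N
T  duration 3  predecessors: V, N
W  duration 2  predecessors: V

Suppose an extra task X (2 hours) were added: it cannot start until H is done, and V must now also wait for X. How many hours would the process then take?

30

Originally the process takes 30 hours.
With X inserted, V now waits for max(E, H, Z, X).
New critical path: E→Z→V→B = 4+7+11+8 = 30 ⇒ 30 hours.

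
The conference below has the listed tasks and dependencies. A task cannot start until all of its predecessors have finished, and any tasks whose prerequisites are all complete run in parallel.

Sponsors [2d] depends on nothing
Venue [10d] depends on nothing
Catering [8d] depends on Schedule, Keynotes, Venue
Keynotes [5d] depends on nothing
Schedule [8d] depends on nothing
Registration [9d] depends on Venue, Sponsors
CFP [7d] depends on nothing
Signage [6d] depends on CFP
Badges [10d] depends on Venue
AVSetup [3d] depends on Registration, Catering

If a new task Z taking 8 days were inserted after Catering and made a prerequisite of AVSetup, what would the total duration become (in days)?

29

Originally the plan takes 22 days.
With Z inserted, AVSetup now waits for max(Registration, Catering, Z).
New critical path: Venue→Catering→Z→AVSetup = 10+8+8+3 = 29 ⇒ 29 days.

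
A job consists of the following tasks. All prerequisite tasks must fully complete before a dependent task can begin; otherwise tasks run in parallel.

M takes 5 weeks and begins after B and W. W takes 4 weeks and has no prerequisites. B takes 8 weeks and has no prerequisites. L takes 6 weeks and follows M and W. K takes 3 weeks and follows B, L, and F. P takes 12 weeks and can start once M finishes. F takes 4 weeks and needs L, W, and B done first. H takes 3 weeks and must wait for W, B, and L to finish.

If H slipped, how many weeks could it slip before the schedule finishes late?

4

The longest chain is B→M→L→F→K = 8+5+6+4+3 = 26; overall finish 26 weeks.
H finishes as early as 22 and must finish by 26.
Float = 26 − 22 = 4.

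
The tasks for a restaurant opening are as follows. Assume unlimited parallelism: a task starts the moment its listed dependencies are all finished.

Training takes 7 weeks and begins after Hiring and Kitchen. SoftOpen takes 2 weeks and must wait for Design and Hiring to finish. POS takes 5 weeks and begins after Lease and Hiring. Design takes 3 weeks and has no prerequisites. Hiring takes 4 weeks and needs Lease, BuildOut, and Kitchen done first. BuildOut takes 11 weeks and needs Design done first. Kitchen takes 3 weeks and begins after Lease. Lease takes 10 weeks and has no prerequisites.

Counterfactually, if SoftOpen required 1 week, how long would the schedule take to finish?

25

Actual critical path: Design→BuildOut→Hiring→Training = 3+11+4+7 = 25 ⇒ 25 weeks.
The longest path through SoftOpen is only 20 weeks, so SoftOpen has float 5.
The critical path is still Design→BuildOut→Hiring→Training; finish is now 25 weeks.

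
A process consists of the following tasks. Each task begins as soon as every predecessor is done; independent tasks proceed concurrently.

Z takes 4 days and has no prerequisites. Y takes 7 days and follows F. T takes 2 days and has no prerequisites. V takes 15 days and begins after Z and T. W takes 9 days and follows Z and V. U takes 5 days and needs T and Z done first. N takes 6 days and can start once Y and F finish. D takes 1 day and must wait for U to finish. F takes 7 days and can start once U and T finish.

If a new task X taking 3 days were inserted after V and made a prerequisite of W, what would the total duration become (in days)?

31

Originally the process takes 29 days.
With X inserted, W now waits for max(Z, V, X).
New critical path: Z→V→X→W = 4+15+3+9 = 31 ⇒ 31 days.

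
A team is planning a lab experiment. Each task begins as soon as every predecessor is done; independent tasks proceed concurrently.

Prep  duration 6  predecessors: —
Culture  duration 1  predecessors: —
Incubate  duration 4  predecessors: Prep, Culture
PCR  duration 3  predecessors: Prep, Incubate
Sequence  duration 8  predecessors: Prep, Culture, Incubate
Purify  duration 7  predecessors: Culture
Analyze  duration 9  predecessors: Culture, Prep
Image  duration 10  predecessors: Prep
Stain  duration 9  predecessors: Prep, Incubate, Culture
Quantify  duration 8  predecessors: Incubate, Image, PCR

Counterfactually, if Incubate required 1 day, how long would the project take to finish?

The binding path is Prep→Image→Quantify = 6+10+8 = 24; finish at 24 days.
The longest path through Incubate is only 21 days, so Incubate has float 3.
No other chain overtakes it, so the finish is 24 days.

24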